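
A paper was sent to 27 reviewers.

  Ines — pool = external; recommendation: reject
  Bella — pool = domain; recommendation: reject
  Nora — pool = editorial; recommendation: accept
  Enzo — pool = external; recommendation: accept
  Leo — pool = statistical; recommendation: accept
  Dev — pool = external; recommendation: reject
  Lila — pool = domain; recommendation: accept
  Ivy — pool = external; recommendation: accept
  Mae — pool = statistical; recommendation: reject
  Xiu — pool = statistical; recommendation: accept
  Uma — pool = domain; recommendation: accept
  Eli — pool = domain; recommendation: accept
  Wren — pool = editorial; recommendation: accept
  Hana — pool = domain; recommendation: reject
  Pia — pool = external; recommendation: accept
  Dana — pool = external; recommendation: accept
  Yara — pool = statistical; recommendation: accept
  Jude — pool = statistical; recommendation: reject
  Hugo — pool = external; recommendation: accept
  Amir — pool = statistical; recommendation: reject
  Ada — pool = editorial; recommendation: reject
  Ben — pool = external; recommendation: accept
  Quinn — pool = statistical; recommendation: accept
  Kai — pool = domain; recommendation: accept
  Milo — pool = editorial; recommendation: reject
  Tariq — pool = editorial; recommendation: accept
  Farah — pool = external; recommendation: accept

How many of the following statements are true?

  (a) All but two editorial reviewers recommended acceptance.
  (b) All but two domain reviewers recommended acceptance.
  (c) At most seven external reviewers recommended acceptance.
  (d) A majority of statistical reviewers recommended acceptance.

4

(a) editorial: |A| = 5, |A ∩ B| = 3; needs |A ∖ B| = 2 — true.
(b) domain: |A| = 6, |A ∩ B| = 4; needs |A ∖ B| = 2 — true.
(c) external: |A| = 9, |A ∩ B| = 7; needs |A ∩ B| ≤ 7 — true.
(d) statistical: |A| = 7, |A ∩ B| = 4; needs |A ∩ B| > |A ∖ B| — true.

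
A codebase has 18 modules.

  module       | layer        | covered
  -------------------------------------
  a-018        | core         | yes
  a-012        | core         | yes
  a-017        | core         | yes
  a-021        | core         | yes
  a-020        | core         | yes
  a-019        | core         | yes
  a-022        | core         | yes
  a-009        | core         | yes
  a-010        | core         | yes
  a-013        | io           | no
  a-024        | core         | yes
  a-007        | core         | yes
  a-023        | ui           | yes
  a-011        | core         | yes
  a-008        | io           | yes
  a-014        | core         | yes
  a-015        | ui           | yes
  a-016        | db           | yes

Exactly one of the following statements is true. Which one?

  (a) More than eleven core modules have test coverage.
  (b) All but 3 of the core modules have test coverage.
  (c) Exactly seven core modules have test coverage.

|A| = 13, |A ∩ B| = 13, |A ∖ B| = 0.
(a) requires |A ∩ B| > 11: true.
(b) requires |A ∖ B| = 3: false.
(c) requires |A ∩ B| = 7: false.

(a)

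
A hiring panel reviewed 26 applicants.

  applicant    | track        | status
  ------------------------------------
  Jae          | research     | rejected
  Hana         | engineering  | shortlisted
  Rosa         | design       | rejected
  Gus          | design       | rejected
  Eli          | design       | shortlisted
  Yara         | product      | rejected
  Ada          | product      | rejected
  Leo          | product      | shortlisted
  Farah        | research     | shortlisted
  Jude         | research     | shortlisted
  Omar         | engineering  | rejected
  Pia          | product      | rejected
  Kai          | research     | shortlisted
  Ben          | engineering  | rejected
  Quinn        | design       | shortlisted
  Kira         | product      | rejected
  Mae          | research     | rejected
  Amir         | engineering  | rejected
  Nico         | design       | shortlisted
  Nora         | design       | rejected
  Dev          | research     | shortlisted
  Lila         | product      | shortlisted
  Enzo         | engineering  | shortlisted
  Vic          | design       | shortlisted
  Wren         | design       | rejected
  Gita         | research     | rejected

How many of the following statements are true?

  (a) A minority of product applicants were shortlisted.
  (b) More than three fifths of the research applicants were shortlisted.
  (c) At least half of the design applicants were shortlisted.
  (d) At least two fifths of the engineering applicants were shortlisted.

3

(a) product: |A| = 6, |A ∩ B| = 2; needs |A ∩ B| < |A ∖ B| — true.
(b) research: |A| = 7, |A ∩ B| = 4; needs |A ∩ B| / |A| > 3/5 — false.
(c) design: |A| = 8, |A ∩ B| = 4; needs |A ∩ B| ≥ |A ∖ B| — true.
(d) engineering: |A| = 5, |A ∩ B| = 2; needs |A ∩ B| / |A| ≥ 2/5 — true.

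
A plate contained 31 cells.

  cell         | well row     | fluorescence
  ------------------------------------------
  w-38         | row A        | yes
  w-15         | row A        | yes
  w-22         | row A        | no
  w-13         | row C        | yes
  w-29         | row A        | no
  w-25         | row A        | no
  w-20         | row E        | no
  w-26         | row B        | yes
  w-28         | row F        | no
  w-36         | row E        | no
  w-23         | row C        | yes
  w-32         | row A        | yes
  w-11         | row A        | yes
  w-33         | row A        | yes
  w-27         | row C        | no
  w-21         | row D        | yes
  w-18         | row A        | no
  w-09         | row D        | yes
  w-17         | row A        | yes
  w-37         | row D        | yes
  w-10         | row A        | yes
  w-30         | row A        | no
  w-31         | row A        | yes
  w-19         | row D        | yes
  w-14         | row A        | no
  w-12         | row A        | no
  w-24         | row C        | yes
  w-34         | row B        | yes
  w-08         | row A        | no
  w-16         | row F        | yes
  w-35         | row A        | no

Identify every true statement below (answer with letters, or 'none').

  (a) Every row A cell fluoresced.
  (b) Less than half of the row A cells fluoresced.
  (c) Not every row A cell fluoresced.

|A| = 17, |A ∩ B| = 8, |A ∖ B| = 9.
(a) A ⊆ B, i.e. every element of A is in B (|A ∖ B| = 0): fails.
(b) |A ∩ B| < |A ∖ B|: holds.
(c) A ⊄ B (|A ∖ B| ≥ 1): holds.

(b), (c)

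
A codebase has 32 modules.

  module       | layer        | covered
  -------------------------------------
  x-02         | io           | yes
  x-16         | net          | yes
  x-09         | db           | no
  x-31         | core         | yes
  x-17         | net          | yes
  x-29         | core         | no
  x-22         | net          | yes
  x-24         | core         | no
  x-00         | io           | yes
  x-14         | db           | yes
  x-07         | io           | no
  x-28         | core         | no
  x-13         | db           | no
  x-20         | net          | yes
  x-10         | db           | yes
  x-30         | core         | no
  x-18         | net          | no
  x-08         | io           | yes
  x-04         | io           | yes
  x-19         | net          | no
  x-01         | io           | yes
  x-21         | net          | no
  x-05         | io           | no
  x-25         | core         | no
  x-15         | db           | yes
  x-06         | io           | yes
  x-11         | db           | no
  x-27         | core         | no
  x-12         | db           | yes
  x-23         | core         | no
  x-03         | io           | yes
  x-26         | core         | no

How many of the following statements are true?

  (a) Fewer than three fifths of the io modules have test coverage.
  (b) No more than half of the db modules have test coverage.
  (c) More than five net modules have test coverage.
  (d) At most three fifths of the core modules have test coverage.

1

(a) io: |A| = 9, |A ∩ B| = 7; needs |A ∩ B| / |A| < 3/5 — false.
(b) db: |A| = 7, |A ∩ B| = 4; needs |A ∩ B| ≤ |A ∖ B| — false.
(c) net: |A| = 7, |A ∩ B| = 4; needs |A ∩ B| > 5 — false.
(d) core: |A| = 9, |A ∩ B| = 1; needs |A ∩ B| / |A| ≤ 3/5 — true.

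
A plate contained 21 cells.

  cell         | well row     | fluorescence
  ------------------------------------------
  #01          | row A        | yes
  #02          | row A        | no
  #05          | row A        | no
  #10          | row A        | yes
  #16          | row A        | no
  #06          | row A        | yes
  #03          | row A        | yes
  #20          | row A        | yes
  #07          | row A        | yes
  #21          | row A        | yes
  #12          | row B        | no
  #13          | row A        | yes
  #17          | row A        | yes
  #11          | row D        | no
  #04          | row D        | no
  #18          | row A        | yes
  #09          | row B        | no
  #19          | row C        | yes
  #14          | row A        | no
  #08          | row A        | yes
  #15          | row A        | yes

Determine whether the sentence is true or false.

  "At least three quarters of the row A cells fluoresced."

Truth condition: |A ∩ B| / |A| ≥ 3/4.
|A| = 16, |A ∩ B| = 12, |A ∖ B| = 4.
|A ∩ B|/|A| = 12/16, so the statement is true.

True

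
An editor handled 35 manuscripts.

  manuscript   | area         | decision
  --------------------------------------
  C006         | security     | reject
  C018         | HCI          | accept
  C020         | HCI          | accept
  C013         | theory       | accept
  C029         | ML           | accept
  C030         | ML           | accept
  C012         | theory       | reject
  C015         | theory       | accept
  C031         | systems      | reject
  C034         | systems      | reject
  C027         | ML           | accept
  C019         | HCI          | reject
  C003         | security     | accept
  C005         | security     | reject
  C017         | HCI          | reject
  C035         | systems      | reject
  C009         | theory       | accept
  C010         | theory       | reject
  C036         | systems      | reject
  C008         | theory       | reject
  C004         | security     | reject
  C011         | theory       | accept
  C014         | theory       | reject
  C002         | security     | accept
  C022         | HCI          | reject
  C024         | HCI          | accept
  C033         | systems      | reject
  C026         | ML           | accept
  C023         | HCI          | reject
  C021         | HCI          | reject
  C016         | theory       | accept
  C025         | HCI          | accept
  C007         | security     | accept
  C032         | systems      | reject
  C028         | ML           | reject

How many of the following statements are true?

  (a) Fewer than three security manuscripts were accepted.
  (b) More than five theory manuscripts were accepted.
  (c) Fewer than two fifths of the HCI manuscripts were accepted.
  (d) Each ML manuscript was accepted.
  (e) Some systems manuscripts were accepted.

(a) security: |A| = 6, |A ∩ B| = 3; needs |A ∩ B| < 3 — false.
(b) theory: |A| = 9, |A ∩ B| = 5; needs |A ∩ B| > 5 — false.
(c) HCI: |A| = 9, |A ∩ B| = 4; needs |A ∩ B| / |A| < 2/5 — false.
(d) ML: |A| = 5, |A ∩ B| = 4; needs A ⊆ B, i.e. every element of A is in B (|A ∖ B| = 0) — false.
(e) systems: |A| = 6, |A ∩ B| = 0; needs A ∩ B ≠ ∅ (|A ∩ B| ≥ 1) — false.

0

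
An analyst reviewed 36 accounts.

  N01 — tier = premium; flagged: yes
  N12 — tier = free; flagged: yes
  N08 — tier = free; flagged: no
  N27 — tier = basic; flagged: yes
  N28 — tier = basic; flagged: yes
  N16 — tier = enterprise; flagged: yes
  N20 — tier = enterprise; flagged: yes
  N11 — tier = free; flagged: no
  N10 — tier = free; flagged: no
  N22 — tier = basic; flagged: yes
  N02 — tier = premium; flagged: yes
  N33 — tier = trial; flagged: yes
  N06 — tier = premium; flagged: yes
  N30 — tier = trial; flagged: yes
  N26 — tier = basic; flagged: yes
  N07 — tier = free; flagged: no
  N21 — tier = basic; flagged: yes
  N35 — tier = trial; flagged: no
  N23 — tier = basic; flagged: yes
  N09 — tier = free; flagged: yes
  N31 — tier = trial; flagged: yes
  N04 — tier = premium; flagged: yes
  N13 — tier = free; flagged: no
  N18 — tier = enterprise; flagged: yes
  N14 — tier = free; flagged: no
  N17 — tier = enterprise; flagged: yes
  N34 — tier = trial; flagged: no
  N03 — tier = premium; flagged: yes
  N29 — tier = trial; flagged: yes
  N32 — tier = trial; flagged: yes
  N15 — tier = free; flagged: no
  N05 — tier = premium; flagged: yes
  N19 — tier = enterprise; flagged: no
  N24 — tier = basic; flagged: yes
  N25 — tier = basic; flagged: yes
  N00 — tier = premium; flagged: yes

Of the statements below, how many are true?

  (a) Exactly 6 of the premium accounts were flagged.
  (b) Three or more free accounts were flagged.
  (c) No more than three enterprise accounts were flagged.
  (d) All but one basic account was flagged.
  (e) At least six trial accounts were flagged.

(a) premium: |A| = 7, |A ∩ B| = 7; needs |A ∩ B| = 6 — false.
(b) free: |A| = 9, |A ∩ B| = 2; needs |A ∩ B| ≥ 3 — false.
(c) enterprise: |A| = 5, |A ∩ B| = 4; needs |A ∩ B| ≤ 3 — false.
(d) basic: |A| = 8, |A ∩ B| = 8; needs |A ∖ B| = 1 — false.
(e) trial: |A| = 7, |A ∩ B| = 5; needs |A ∩ B| ≥ 6 — false.

0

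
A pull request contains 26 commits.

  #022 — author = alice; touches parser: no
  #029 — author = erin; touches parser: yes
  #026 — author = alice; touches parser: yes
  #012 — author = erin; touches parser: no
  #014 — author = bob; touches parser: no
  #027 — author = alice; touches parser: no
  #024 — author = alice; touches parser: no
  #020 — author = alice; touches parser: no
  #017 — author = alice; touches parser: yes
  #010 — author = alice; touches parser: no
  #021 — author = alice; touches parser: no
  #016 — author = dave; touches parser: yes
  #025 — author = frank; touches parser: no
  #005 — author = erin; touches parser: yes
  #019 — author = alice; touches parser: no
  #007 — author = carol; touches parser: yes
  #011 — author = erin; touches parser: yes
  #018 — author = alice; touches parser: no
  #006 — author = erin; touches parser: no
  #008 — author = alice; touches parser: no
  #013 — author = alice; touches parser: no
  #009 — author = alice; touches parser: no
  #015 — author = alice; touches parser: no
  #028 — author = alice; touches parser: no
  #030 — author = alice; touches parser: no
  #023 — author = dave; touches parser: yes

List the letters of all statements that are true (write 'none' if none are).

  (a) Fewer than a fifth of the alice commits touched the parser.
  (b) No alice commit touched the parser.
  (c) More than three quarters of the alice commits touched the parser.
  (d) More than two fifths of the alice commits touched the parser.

(a)

|A| = 16, |A ∩ B| = 2, |A ∖ B| = 14.
(a) |A ∩ B| / |A| < 1/5: holds.
(b) A ∩ B = ∅ (|A ∩ B| = 0): fails.
(c) |A ∩ B| / |A| > 3/4: fails.
(d) |A ∩ B| / |A| > 2/5: fails.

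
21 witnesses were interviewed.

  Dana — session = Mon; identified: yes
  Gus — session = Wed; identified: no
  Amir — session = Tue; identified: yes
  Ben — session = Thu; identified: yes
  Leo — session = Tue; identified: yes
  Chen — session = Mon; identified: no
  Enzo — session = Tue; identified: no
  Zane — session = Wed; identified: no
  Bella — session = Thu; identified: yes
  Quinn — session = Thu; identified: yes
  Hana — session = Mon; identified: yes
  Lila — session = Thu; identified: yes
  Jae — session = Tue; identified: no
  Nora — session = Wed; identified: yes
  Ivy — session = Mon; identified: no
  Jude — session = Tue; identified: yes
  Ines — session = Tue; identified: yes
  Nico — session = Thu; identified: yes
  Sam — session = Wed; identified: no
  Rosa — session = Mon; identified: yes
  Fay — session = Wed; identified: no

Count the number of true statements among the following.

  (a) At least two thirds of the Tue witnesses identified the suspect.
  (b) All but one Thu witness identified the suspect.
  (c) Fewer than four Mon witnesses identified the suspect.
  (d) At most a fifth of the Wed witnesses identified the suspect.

3

(a) Tue: |A| = 6, |A ∩ B| = 4; needs |A ∩ B| / |A| ≥ 2/3 — true.
(b) Thu: |A| = 5, |A ∩ B| = 5; needs |A ∖ B| = 1 — false.
(c) Mon: |A| = 5, |A ∩ B| = 3; needs |A ∩ B| < 4 — true.
(d) Wed: |A| = 5, |A ∩ B| = 1; needs |A ∩ B| / |A| ≤ 1/5 — true.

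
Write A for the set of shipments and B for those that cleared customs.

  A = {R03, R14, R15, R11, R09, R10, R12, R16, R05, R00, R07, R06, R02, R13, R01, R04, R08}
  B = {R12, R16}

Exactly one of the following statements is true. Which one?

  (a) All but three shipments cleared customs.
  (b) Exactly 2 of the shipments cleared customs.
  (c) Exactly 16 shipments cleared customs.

(b)

|A| = 17, |A ∩ B| = 2, |A ∖ B| = 15.
(a) requires |A ∖ B| = 3: false.
(b) requires |A ∩ B| = 2: true.
(c) requires |A ∩ B| = 16: false.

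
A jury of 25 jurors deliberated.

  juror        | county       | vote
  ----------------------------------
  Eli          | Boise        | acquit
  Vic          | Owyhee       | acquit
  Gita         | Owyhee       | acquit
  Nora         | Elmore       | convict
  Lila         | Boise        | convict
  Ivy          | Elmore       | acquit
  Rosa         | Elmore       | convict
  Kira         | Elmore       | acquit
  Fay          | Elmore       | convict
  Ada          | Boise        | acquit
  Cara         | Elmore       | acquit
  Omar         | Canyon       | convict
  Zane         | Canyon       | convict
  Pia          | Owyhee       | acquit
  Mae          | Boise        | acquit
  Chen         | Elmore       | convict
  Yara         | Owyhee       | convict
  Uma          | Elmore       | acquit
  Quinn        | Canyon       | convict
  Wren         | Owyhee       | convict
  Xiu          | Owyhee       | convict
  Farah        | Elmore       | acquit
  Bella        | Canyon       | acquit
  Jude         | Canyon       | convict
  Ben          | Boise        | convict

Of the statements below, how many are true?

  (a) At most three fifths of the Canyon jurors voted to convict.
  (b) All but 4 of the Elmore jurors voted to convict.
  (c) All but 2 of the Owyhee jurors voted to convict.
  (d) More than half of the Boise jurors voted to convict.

(a) Canyon: |A| = 5, |A ∩ B| = 4; needs |A ∩ B| / |A| ≤ 3/5 — false.
(b) Elmore: |A| = 9, |A ∩ B| = 4; needs |A ∖ B| = 4 — false.
(c) Owyhee: |A| = 6, |A ∩ B| = 3; needs |A ∖ B| = 2 — false.
(d) Boise: |A| = 5, |A ∩ B| = 2; needs |A ∩ B| > |A ∖ B| — false.

0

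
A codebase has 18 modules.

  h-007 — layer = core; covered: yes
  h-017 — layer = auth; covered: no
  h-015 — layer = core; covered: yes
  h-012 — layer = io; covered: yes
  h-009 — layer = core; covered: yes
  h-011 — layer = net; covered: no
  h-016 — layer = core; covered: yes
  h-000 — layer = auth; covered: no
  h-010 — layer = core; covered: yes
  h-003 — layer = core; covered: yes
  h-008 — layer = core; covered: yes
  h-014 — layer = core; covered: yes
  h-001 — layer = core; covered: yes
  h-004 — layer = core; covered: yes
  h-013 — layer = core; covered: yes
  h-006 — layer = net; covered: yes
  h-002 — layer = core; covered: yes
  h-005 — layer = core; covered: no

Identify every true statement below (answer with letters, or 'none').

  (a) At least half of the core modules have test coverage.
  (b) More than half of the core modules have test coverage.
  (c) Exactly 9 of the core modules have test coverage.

(a), (b)

|A| = 13, |A ∩ B| = 12, |A ∖ B| = 1.
(a) |A ∩ B| ≥ |A ∖ B|: holds.
(b) |A ∩ B| > |A ∖ B|: holds.
(c) |A ∩ B| = 9: fails.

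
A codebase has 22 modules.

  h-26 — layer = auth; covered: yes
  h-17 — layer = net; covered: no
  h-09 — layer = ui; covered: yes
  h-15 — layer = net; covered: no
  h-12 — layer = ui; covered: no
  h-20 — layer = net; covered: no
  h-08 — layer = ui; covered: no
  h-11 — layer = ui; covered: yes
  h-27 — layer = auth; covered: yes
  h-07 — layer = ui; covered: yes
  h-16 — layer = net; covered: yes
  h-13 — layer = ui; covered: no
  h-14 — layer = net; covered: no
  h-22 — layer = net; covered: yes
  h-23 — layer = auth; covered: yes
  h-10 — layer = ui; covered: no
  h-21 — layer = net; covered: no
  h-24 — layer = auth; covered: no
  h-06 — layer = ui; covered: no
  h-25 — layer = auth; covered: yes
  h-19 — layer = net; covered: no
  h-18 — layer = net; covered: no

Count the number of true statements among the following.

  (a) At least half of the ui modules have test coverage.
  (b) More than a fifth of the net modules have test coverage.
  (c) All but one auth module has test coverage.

2

(a) ui: |A| = 8, |A ∩ B| = 3; needs |A ∩ B| ≥ |A ∖ B| — false.
(b) net: |A| = 9, |A ∩ B| = 2; needs |A ∩ B| / |A| > 1/5 — true.
(c) auth: |A| = 5, |A ∩ B| = 4; needs |A ∖ B| = 1 — true.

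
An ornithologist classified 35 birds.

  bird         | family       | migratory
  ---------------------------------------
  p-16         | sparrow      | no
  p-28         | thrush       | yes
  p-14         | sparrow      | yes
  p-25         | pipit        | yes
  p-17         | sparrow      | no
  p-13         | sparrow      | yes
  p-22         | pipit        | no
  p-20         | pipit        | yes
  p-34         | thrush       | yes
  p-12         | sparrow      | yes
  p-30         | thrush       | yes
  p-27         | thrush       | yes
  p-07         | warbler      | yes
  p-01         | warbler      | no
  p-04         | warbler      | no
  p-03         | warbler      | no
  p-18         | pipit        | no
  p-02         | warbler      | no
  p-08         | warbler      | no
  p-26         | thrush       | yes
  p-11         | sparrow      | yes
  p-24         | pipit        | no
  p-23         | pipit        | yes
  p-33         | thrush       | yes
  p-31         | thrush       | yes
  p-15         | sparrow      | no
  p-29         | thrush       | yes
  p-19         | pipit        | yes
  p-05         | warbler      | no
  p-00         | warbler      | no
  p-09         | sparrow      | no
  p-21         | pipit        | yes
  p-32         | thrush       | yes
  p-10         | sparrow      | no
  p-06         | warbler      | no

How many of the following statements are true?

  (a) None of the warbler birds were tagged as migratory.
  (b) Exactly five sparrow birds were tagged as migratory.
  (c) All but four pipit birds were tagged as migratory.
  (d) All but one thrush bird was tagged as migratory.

0

(a) warbler: |A| = 9, |A ∩ B| = 1; needs A ∩ B = ∅ (|A ∩ B| = 0) — false.
(b) sparrow: |A| = 9, |A ∩ B| = 4; needs |A ∩ B| = 5 — false.
(c) pipit: |A| = 8, |A ∩ B| = 5; needs |A ∖ B| = 4 — false.
(d) thrush: |A| = 9, |A ∩ B| = 9; needs |A ∖ B| = 1 — false.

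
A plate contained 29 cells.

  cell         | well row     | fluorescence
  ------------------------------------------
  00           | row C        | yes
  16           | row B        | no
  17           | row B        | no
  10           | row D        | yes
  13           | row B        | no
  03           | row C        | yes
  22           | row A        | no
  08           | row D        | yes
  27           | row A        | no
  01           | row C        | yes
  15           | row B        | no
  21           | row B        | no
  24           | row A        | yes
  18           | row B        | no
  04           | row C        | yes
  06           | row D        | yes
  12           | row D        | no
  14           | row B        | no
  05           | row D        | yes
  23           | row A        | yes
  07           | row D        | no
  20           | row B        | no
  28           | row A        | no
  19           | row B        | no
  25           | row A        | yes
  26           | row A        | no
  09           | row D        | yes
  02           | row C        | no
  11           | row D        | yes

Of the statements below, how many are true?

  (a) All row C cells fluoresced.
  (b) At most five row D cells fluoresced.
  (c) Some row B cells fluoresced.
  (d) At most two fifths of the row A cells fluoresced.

(a) row C: |A| = 5, |A ∩ B| = 4; needs A ⊆ B, i.e. every element of A is in B (|A ∖ B| = 0) — false.
(b) row D: |A| = 8, |A ∩ B| = 6; needs |A ∩ B| ≤ 5 — false.
(c) row B: |A| = 9, |A ∩ B| = 0; needs A ∩ B ≠ ∅ (|A ∩ B| ≥ 1) — false.
(d) row A: |A| = 7, |A ∩ B| = 3; needs |A ∩ B| / |A| ≤ 2/5 — false.

0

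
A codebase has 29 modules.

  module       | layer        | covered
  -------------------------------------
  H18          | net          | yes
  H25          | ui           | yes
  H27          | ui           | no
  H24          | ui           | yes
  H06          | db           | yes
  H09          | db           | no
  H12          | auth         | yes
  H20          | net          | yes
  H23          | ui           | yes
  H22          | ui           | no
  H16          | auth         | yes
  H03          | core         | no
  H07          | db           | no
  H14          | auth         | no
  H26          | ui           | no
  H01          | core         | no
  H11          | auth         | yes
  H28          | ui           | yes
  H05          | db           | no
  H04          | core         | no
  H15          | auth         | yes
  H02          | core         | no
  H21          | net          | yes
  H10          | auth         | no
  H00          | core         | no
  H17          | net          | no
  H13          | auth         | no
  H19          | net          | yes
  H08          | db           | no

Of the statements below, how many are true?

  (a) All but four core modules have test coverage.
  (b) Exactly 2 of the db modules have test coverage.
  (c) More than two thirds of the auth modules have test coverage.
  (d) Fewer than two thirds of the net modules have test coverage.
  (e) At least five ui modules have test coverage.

(a) core: |A| = 5, |A ∩ B| = 0; needs |A ∖ B| = 4 — false.
(b) db: |A| = 5, |A ∩ B| = 1; needs |A ∩ B| = 2 — false.
(c) auth: |A| = 7, |A ∩ B| = 4; needs |A ∩ B| / |A| > 2/3 — false.
(d) net: |A| = 5, |A ∩ B| = 4; needs |A ∩ B| / |A| < 2/3 — false.
(e) ui: |A| = 7, |A ∩ B| = 4; needs |A ∩ B| ≥ 5 — false.

0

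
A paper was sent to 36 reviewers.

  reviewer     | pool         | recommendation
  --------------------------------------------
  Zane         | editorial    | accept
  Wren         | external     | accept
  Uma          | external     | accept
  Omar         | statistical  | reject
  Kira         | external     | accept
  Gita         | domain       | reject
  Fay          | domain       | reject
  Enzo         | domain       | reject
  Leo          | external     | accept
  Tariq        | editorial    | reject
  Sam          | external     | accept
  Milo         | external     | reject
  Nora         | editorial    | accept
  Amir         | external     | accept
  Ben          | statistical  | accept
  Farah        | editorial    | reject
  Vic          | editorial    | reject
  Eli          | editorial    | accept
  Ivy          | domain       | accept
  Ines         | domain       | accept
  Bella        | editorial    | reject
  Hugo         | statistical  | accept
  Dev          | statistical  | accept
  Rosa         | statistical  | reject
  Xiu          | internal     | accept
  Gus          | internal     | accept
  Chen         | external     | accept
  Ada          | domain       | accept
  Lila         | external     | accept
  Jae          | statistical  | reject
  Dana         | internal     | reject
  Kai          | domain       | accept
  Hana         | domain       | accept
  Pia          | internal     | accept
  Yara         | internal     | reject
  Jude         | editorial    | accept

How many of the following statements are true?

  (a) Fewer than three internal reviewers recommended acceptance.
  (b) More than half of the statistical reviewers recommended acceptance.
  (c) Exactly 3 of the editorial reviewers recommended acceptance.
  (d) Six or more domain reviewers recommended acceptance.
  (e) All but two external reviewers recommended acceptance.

(a) internal: |A| = 5, |A ∩ B| = 3; needs |A ∩ B| < 3 — false.
(b) statistical: |A| = 6, |A ∩ B| = 3; needs |A ∩ B| > |A ∖ B| — false.
(c) editorial: |A| = 8, |A ∩ B| = 4; needs |A ∩ B| = 3 — false.
(d) domain: |A| = 8, |A ∩ B| = 5; needs |A ∩ B| ≥ 6 — false.
(e) external: |A| = 9, |A ∩ B| = 8; needs |A ∖ B| = 2 — false.

0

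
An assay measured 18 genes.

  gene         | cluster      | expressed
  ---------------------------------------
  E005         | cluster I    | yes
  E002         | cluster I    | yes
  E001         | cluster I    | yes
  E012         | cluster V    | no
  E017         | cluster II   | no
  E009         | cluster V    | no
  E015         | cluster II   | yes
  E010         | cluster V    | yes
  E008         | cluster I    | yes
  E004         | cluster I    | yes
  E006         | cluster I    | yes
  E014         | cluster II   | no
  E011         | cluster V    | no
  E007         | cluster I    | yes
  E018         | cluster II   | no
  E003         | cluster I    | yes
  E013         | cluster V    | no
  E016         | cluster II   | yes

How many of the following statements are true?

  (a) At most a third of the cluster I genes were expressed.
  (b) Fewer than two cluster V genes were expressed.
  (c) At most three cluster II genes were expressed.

2

(a) cluster I: |A| = 8, |A ∩ B| = 8; needs |A ∩ B| / |A| ≤ 1/3 — false.
(b) cluster V: |A| = 5, |A ∩ B| = 1; needs |A ∩ B| < 2 — true.
(c) cluster II: |A| = 5, |A ∩ B| = 2; needs |A ∩ B| ≤ 3 — true.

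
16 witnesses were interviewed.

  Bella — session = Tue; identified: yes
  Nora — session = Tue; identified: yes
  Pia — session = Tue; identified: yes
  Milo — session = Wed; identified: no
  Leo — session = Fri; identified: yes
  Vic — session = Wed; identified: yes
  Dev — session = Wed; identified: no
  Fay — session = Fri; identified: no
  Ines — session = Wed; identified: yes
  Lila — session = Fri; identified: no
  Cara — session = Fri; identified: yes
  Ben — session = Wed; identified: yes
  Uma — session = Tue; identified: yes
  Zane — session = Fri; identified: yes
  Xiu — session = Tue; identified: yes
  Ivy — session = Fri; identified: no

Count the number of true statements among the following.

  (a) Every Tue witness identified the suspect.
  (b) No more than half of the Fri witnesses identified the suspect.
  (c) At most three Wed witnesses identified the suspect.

(a) Tue: |A| = 5, |A ∩ B| = 5; needs A ⊆ B, i.e. every element of A is in B (|A ∖ B| = 0) — true.
(b) Fri: |A| = 6, |A ∩ B| = 3; needs |A ∩ B| ≤ |A ∖ B| — true.
(c) Wed: |A| = 5, |A ∩ B| = 3; needs |A ∩ B| ≤ 3 — true.

3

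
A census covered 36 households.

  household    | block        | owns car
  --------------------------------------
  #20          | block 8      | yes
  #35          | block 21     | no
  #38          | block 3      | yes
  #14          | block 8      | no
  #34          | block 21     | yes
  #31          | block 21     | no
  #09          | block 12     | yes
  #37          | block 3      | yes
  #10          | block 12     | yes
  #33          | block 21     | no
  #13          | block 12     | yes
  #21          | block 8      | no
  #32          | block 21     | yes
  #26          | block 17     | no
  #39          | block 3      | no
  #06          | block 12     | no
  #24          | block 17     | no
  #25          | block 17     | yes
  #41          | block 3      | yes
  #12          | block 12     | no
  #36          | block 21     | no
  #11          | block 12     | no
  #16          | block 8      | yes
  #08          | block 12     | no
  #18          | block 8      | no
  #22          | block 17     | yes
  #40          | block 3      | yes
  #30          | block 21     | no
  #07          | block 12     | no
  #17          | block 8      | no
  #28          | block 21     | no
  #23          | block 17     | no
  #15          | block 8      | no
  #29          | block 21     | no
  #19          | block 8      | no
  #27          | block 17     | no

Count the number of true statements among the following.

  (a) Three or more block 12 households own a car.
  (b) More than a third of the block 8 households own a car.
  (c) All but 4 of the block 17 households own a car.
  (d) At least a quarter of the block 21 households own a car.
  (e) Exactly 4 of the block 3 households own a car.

(a) block 12: |A| = 8, |A ∩ B| = 3; needs |A ∩ B| ≥ 3 — true.
(b) block 8: |A| = 8, |A ∩ B| = 2; needs |A ∩ B| / |A| > 1/3 — false.
(c) block 17: |A| = 6, |A ∩ B| = 2; needs |A ∖ B| = 4 — true.
(d) block 21: |A| = 9, |A ∩ B| = 2; needs |A ∩ B| / |A| ≥ 1/4 — false.
(e) block 3: |A| = 5, |A ∩ B| = 4; needs |A ∩ B| = 4 — true.

3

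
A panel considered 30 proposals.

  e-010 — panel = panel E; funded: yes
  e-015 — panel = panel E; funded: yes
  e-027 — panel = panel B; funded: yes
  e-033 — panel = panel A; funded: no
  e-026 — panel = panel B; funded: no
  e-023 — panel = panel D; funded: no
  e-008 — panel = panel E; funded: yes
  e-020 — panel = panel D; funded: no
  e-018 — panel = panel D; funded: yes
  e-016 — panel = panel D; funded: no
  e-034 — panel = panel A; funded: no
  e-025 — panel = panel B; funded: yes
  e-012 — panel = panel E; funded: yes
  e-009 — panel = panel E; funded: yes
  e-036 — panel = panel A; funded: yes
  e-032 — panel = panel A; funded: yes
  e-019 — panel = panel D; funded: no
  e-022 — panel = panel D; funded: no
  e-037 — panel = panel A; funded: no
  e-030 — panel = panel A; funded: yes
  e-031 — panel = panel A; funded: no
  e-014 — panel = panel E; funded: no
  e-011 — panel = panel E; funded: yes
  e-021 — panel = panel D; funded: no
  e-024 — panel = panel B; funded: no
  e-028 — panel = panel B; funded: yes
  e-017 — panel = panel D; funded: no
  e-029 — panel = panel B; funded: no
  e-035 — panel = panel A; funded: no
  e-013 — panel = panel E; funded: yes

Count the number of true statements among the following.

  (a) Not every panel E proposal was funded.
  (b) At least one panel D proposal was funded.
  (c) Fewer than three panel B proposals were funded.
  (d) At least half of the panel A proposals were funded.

2

(a) panel E: |A| = 8, |A ∩ B| = 7; needs A ⊄ B (|A ∖ B| ≥ 1) — true.
(b) panel D: |A| = 8, |A ∩ B| = 1; needs A ∩ B ≠ ∅ (|A ∩ B| ≥ 1) — true.
(c) panel B: |A| = 6, |A ∩ B| = 3; needs |A ∩ B| < 3 — false.
(d) panel A: |A| = 8, |A ∩ B| = 3; needs |A ∩ B| ≥ |A ∖ B| — false.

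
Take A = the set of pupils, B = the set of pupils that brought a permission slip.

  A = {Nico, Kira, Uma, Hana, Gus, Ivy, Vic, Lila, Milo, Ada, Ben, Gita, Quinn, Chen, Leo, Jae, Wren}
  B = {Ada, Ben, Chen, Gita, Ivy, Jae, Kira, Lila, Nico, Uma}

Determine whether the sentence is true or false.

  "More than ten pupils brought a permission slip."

'More than ten pupils brought a permission slip' holds iff |A ∩ B| > 10.
|A| = 17, |A ∩ B| = 10, |A ∖ B| = 7.
|A ∩ B| = 10, so the statement is false.

False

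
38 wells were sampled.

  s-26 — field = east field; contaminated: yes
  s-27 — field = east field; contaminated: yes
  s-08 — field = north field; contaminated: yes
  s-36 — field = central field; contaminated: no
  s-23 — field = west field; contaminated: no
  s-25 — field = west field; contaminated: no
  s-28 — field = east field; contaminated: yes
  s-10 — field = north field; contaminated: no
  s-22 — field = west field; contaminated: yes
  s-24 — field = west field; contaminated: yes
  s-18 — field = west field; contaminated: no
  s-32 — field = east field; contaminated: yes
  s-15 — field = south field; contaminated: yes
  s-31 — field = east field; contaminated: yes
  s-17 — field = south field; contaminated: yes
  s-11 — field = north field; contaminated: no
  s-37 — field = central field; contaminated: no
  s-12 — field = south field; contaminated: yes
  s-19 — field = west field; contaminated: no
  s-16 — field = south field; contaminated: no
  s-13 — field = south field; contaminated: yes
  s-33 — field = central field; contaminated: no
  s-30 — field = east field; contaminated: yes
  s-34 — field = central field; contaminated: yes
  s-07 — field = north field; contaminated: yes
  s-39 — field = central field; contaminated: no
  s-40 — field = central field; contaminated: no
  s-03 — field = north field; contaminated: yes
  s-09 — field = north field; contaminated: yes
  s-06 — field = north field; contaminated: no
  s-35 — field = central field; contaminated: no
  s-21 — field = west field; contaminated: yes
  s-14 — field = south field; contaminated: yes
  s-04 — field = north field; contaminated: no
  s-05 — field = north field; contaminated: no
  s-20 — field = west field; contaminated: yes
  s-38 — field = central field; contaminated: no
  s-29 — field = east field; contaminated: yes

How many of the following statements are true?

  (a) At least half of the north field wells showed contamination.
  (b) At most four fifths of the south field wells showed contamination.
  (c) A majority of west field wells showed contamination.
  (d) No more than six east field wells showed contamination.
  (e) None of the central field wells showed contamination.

(a) north field: |A| = 9, |A ∩ B| = 4; needs |A ∩ B| ≥ |A ∖ B| — false.
(b) south field: |A| = 6, |A ∩ B| = 5; needs |A ∩ B| / |A| ≤ 4/5 — false.
(c) west field: |A| = 8, |A ∩ B| = 4; needs |A ∩ B| > |A ∖ B| — false.
(d) east field: |A| = 7, |A ∩ B| = 7; needs |A ∩ B| ≤ 6 — false.
(e) central field: |A| = 8, |A ∩ B| = 1; needs A ∩ B = ∅ (|A ∩ B| = 0) — false.

0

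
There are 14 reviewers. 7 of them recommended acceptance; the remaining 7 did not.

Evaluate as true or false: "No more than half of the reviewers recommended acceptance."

'No more than half of the reviewers recommended acceptance' holds iff |A ∩ B| ≤ |A ∖ B|.
|A| = 14, |A ∩ B| = 7, |A ∖ B| = 7.
7 = 7, so the statement is true.

True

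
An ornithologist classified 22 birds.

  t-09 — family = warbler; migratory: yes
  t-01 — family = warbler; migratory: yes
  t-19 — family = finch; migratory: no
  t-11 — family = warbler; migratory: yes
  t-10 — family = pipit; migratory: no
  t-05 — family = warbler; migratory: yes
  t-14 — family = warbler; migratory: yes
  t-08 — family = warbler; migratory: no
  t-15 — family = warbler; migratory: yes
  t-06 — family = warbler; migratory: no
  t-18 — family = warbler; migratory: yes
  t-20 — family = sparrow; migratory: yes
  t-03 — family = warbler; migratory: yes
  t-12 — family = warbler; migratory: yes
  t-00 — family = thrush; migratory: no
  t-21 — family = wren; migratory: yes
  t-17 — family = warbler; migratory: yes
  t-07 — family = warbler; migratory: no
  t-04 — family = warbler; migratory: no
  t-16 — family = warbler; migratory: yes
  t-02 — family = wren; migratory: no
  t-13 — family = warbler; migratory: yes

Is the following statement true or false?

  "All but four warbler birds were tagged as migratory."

'All but four warbler birds were tagged as migratory' holds iff |A ∖ B| = 4.
|A| = 16, |A ∩ B| = 12, |A ∖ B| = 4.
|A ∖ B| = 4, so the statement is true.

True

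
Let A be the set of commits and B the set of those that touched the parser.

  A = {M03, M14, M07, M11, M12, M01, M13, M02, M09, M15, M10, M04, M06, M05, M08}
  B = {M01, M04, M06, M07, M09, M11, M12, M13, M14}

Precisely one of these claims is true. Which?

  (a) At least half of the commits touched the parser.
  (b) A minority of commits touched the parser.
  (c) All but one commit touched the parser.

|A| = 15, |A ∩ B| = 9, |A ∖ B| = 6.
(a) requires |A ∩ B| ≥ |A ∖ B|: true.
(b) requires |A ∩ B| < |A ∖ B|: false.
(c) requires |A ∖ B| = 1: false.

(a)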